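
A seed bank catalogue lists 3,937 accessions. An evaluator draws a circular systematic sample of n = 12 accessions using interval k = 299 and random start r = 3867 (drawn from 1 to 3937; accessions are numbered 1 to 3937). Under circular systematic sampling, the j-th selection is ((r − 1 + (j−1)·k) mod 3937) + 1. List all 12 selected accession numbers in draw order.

Selection 1: 3867
Selection 2: 3867 + 299 = 4166 → 4166 − 3937 = 229
Selection 3: 229 + 299 = 528
Selection 4: 528 + 299 = 827
Selection 5: 827 + 299 = 1126
Selection 6: 1126 + 299 = 1425
Selection 7: 1425 + 299 = 1724
Selection 8: 1724 + 299 = 2023
Selection 9: 2023 + 299 = 2322
Selection 10: 2322 + 299 = 2621
Selection 11: 2621 + 299 = 2920
Selection 12: 2920 + 299 = 3219

3867, 229, 528, 827, 1126, 1425, 1724, 2023, 2322, 2621, 2920, 3219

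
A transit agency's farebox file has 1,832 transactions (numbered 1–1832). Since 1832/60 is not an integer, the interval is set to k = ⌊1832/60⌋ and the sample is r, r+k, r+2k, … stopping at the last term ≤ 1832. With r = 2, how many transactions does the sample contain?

62

k = ⌊1832/60⌋ = 30
Achieved size = ⌊(1832 − 2)/30⌋ + 1 = ⌊1830/30⌋ + 1 = 61 + 1 = 62
(last selection: 2 + 61×30 = 1832 ≤ 1832; next would be 1862 > 1832)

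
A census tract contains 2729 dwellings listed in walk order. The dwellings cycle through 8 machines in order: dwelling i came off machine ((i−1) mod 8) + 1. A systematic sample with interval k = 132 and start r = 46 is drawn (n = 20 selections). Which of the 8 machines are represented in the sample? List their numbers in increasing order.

2, 6

Consecutive selections differ by k = 132, so their machine numbers differ by 132 mod 8 = 4.
gcd(132, 8) = 4, so the sample visits 8/4 = 2 distinct residues mod 8.
Start 46 is machine 6; the machines hit are 2, 6.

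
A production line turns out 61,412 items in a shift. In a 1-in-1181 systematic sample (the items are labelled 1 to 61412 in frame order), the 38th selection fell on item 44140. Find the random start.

k = 1181
r = 44140 − (38−1)×1181 = 44140 − 43697 = 443

443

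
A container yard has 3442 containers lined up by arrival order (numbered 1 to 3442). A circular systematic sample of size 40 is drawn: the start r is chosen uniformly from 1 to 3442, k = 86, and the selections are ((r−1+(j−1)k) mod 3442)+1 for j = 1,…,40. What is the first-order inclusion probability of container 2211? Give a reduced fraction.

For each position j, as r ranges over 1…3442 the j-th selection hits every container exactly once, so container 2211 is selected for exactly 40 of the 3442 starts.
Inclusion probability = 40/3442 = 20/1721.

20/1721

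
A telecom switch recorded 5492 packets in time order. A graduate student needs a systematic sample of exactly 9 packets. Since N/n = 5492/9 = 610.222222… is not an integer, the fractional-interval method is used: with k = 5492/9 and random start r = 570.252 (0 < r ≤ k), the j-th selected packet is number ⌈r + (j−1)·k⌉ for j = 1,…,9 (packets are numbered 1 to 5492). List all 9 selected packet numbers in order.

j=1: r + 0k = 570.252 → ⌈·⌉ = 571
j=2: r + 1k = 1180.474222… → ⌈·⌉ = 1181
j=3: r + 2k = 1790.696444… → ⌈·⌉ = 1791
j=4: r + 3k = 2400.918666… → ⌈·⌉ = 2401
j=5: r + 4k = 3011.140888… → ⌈·⌉ = 3012
j=6: r + 5k = 3621.363111… → ⌈·⌉ = 3622
j=7: r + 6k = 4231.585333… → ⌈·⌉ = 4232
j=8: r + 7k = 4841.807555… → ⌈·⌉ = 4842
j=9: r + 8k = 5452.029777… → ⌈·⌉ = 5453

571, 1181, 1791, 2401, 3012, 3622, 4232, 4842, 5453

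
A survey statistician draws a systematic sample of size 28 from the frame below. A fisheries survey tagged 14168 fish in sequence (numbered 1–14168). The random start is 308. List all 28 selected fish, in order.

k = N/n = 14168/28 = 506
fish 1: 308
fish 2: 308 + 506 = 814
fish 3: 814 + 506 = 1320
fish 4: 1320 + 506 = 1826
fish 5: 1826 + 506 = 2332
fish 6: 2332 + 506 = 2838
fish 7: 2838 + 506 = 3344
fish 8: 3344 + 506 = 3850
fish 9: 3850 + 506 = 4356
fish 10: 4356 + 506 = 4862
fish 11: 4862 + 506 = 5368
fish 12: 5368 + 506 = 5874
fish 13: 5874 + 506 = 6380
fish 14: 6380 + 506 = 6886
fish 15: 6886 + 506 = 7392
fish 16: 7392 + 506 = 7898
fish 17: 7898 + 506 = 8404
fish 18: 8404 + 506 = 8910
fish 19: 8910 + 506 = 9416
fish 20: 9416 + 506 = 9922
fish 21: 9922 + 506 = 10428
fish 22: 10428 + 506 = 10934
fish 23: 10934 + 506 = 11440
fish 24: 11440 + 506 = 11946
fish 25: 11946 + 506 = 12452
fish 26: 12452 + 506 = 12958
fish 27: 12958 + 506 = 13464
fish 28: 13464 + 506 = 13970

308, 814, 1320, 1826, 2332, 2838, 3344, 3850, 4356, 4862, 5368, 5874, 6380, 6886, 7392, 7898, 8404, 8910, 9416, 9922, 10428, 10934, 11440, 11946, 12452, 12958, 13464, 13970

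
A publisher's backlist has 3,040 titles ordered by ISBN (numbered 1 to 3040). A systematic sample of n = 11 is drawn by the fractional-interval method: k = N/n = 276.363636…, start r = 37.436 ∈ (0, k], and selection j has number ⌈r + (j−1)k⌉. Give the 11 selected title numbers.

38, 314, 591, 867, 1143, 1420, 1696, 1972, 2249, 2525, 2802

j=1: r + 0k = 37.436 → ⌈·⌉ = 38
j=2: r + 1k = 313.799636… → ⌈·⌉ = 314
j=3: r + 2k = 590.163272… → ⌈·⌉ = 591
j=4: r + 3k = 866.526909… → ⌈·⌉ = 867
j=5: r + 4k = 1142.890545… → ⌈·⌉ = 1143
j=6: r + 5k = 1419.254181… → ⌈·⌉ = 1420
j=7: r + 6k = 1695.617818… → ⌈·⌉ = 1696
j=8: r + 7k = 1971.981454… → ⌈·⌉ = 1972
j=9: r + 8k = 2248.345090… → ⌈·⌉ = 2249
j=10: r + 9k = 2524.708727… → ⌈·⌉ = 2525
j=11: r + 10k = 2801.072363… → ⌈·⌉ = 2802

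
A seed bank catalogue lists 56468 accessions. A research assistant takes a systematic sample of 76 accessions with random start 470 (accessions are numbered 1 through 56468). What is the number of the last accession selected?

56195

k = 56468/76 = 743
76th selection = r + (76−1)·k = 470 + 75×743 = 470 + 55725 = 56195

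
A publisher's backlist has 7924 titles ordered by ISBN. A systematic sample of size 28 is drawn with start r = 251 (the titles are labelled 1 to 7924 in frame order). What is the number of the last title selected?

7892

k = 7924/28 = 283
28th selection = r + (28−1)·k = 251 + 27×283 = 251 + 7641 = 7892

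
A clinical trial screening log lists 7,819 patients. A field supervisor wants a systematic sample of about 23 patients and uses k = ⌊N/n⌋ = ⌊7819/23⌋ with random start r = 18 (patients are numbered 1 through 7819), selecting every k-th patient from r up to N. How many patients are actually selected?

24

k = ⌊7819/23⌋ = 339
Achieved size = ⌊(7819 − 18)/339⌋ + 1 = ⌊7801/339⌋ + 1 = 23 + 1 = 24
(last selection: 18 + 23×339 = 7815 ≤ 7819; next would be 8154 > 7819)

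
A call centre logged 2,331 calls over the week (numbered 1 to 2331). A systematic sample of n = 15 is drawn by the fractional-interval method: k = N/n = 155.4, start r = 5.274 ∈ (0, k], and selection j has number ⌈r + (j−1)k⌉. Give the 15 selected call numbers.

6, 161, 317, 472, 627, 783, 938, 1094, 1249, 1404, 1560, 1715, 1871, 2026, 2181

j=1: r + 0k = 5.274 → ⌈·⌉ = 6
j=2: r + 1k = 160.674 → ⌈·⌉ = 161
j=3: r + 2k = 316.074 → ⌈·⌉ = 317
j=4: r + 3k = 471.474 → ⌈·⌉ = 472
j=5: r + 4k = 626.874 → ⌈·⌉ = 627
j=6: r + 5k = 782.274 → ⌈·⌉ = 783
j=7: r + 6k = 937.674 → ⌈·⌉ = 938
j=8: r + 7k = 1093.074 → ⌈·⌉ = 1094
j=9: r + 8k = 1248.474 → ⌈·⌉ = 1249
j=10: r + 9k = 1403.874 → ⌈·⌉ = 1404
j=11: r + 10k = 1559.274 → ⌈·⌉ = 1560
j=12: r + 11k = 1714.674 → ⌈·⌉ = 1715
j=13: r + 12k = 1870.074 → ⌈·⌉ = 1871
j=14: r + 13k = 2025.474 → ⌈·⌉ = 2026
j=15: r + 14k = 2180.874 → ⌈·⌉ = 2181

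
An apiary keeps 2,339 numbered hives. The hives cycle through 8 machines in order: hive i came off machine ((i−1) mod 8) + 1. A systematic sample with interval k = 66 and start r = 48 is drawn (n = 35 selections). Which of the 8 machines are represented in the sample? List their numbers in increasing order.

Consecutive selections differ by k = 66, so their machine numbers differ by 66 mod 8 = 2.
gcd(66, 8) = 2, so the sample visits 8/2 = 4 distinct residues mod 8.
Start 48 is machine 8; the machines hit are 2, 4, 6, 8.

2, 4, 6, 8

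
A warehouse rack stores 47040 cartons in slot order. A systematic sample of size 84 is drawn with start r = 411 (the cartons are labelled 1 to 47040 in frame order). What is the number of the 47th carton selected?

26171

k = 47040/84 = 560
47th selection = r + (47−1)·k = 411 + 46×560 = 411 + 25760 = 26171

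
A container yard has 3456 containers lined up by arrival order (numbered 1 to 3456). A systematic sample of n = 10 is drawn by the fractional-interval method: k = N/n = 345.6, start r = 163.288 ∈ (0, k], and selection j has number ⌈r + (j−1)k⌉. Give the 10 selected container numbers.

j=1: r + 0k = 163.288 → ⌈·⌉ = 164
j=2: r + 1k = 508.888 → ⌈·⌉ = 509
j=3: r + 2k = 854.488 → ⌈·⌉ = 855
j=4: r + 3k = 1200.088 → ⌈·⌉ = 1201
j=5: r + 4k = 1545.688 → ⌈·⌉ = 1546
j=6: r + 5k = 1891.288 → ⌈·⌉ = 1892
j=7: r + 6k = 2236.888 → ⌈·⌉ = 2237
j=8: r + 7k = 2582.488 → ⌈·⌉ = 2583
j=9: r + 8k = 2928.088 → ⌈·⌉ = 2929
j=10: r + 9k = 3273.688 → ⌈·⌉ = 3274

164, 509, 855, 1201, 1546, 1892, 2237, 2583, 2929, 3274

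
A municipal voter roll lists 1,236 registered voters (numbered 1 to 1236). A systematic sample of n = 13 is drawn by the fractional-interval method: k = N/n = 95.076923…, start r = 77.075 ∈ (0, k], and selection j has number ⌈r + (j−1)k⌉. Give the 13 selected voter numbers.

j=1: r + 0k = 77.075 → ⌈·⌉ = 78
j=2: r + 1k = 172.151923… → ⌈·⌉ = 173
j=3: r + 2k = 267.228846… → ⌈·⌉ = 268
j=4: r + 3k = 362.305769… → ⌈·⌉ = 363
j=5: r + 4k = 457.382692… → ⌈·⌉ = 458
j=6: r + 5k = 552.459615… → ⌈·⌉ = 553
j=7: r + 6k = 647.536538… → ⌈·⌉ = 648
j=8: r + 7k = 742.613461… → ⌈·⌉ = 743
j=9: r + 8k = 837.690384… → ⌈·⌉ = 838
j=10: r + 9k = 932.767307… → ⌈·⌉ = 933
j=11: r + 10k = 1027.844230… → ⌈·⌉ = 1028
j=12: r + 11k = 1122.921153… → ⌈·⌉ = 1123
j=13: r + 12k = 1217.998076… → ⌈·⌉ = 1218

78, 173, 268, 363, 458, 553, 648, 743, 838, 933, 1028, 1123, 1218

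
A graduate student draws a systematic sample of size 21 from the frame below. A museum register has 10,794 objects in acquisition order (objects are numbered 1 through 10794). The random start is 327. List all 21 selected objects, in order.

327, 841, 1355, 1869, 2383, 2897, 3411, 3925, 4439, 4953, 5467, 5981, 6495, 7009, 7523, 8037, 8551, 9065, 9579, 10093, 10607

k = N/n = 10794/21 = 514
object 1: 327
object 2: 327 + 514 = 841
object 3: 841 + 514 = 1355
object 4: 1355 + 514 = 1869
object 5: 1869 + 514 = 2383
object 6: 2383 + 514 = 2897
object 7: 2897 + 514 = 3411
object 8: 3411 + 514 = 3925
object 9: 3925 + 514 = 4439
object 10: 4439 + 514 = 4953
object 11: 4953 + 514 = 5467
object 12: 5467 + 514 = 5981
object 13: 5981 + 514 = 6495
object 14: 6495 + 514 = 7009
object 15: 7009 + 514 = 7523
object 16: 7523 + 514 = 8037
object 17: 8037 + 514 = 8551
object 18: 8551 + 514 = 9065
object 19: 9065 + 514 = 9579
object 20: 9579 + 514 = 10093
object 21: 10093 + 514 = 10607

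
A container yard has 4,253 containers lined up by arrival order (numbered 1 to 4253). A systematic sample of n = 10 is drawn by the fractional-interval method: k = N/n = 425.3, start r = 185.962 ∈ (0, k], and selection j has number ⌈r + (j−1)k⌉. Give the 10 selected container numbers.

j=1: r + 0k = 185.962 → ⌈·⌉ = 186
j=2: r + 1k = 611.262 → ⌈·⌉ = 612
j=3: r + 2k = 1036.562 → ⌈·⌉ = 1037
j=4: r + 3k = 1461.862 → ⌈·⌉ = 1462
j=5: r + 4k = 1887.162 → ⌈·⌉ = 1888
j=6: r + 5k = 2312.462 → ⌈·⌉ = 2313
j=7: r + 6k = 2737.762 → ⌈·⌉ = 2738
j=8: r + 7k = 3163.062 → ⌈·⌉ = 3164
j=9: r + 8k = 3588.362 → ⌈·⌉ = 3589
j=10: r + 9k = 4013.662 → ⌈·⌉ = 4014

186, 612, 1037, 1462, 1888, 2313, 2738, 3164, 3589, 4014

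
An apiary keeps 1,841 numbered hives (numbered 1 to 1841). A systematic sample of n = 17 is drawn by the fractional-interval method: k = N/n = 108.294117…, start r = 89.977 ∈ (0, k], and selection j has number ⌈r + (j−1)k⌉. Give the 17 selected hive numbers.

90, 199, 307, 415, 524, 632, 740, 849, 957, 1065, 1173, 1282, 1390, 1498, 1607, 1715, 1823

j=1: r + 0k = 89.977 → ⌈·⌉ = 90
j=2: r + 1k = 198.271117… → ⌈·⌉ = 199
j=3: r + 2k = 306.565235… → ⌈·⌉ = 307
j=4: r + 3k = 414.859352… → ⌈·⌉ = 415
j=5: r + 4k = 523.153470… → ⌈·⌉ = 524
j=6: r + 5k = 631.447588… → ⌈·⌉ = 632
j=7: r + 6k = 739.741705… → ⌈·⌉ = 740
j=8: r + 7k = 848.035823… → ⌈·⌉ = 849
j=9: r + 8k = 956.329941… → ⌈·⌉ = 957
j=10: r + 9k = 1064.624058… → ⌈·⌉ = 1065
j=11: r + 10k = 1172.918176… → ⌈·⌉ = 1173
j=12: r + 11k = 1281.212294… → ⌈·⌉ = 1282
j=13: r + 12k = 1389.506411… → ⌈·⌉ = 1390
j=14: r + 13k = 1497.800529… → ⌈·⌉ = 1498
j=15: r + 14k = 1606.094647… → ⌈·⌉ = 1607
j=16: r + 15k = 1714.388764… → ⌈·⌉ = 1715
j=17: r + 16k = 1822.682882… → ⌈·⌉ = 1823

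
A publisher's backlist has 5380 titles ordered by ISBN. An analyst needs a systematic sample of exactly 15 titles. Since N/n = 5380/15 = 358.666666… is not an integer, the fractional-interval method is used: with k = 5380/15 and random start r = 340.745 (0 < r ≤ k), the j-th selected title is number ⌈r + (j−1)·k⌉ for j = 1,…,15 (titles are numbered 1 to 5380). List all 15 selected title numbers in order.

341, 700, 1059, 1417, 1776, 2135, 2493, 2852, 3211, 3569, 3928, 4287, 4645, 5004, 5363

j=1: r + 0k = 340.745 → ⌈·⌉ = 341
j=2: r + 1k = 699.411666… → ⌈·⌉ = 700
j=3: r + 2k = 1058.078333… → ⌈·⌉ = 1059
j=4: r + 3k = 1416.745 → ⌈·⌉ = 1417
j=5: r + 4k = 1775.411666… → ⌈·⌉ = 1776
j=6: r + 5k = 2134.078333… → ⌈·⌉ = 2135
j=7: r + 6k = 2492.745 → ⌈·⌉ = 2493
j=8: r + 7k = 2851.411666… → ⌈·⌉ = 2852
j=9: r + 8k = 3210.078333… → ⌈·⌉ = 3211
j=10: r + 9k = 3568.745 → ⌈·⌉ = 3569
j=11: r + 10k = 3927.411666… → ⌈·⌉ = 3928
j=12: r + 11k = 4286.078333… → ⌈·⌉ = 4287
j=13: r + 12k = 4644.745 → ⌈·⌉ = 4645
j=14: r + 13k = 5003.411666… → ⌈·⌉ = 5004
j=15: r + 14k = 5362.078333… → ⌈·⌉ = 5363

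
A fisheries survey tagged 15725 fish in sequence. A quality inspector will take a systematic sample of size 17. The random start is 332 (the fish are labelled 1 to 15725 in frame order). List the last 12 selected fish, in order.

4957, 5882, 6807, 7732, 8657, 9582, 10507, 11432, 12357, 13282, 14207, 15132

k = N/n = 15725/17 = 925
6th selection = 332 + 5×925 = 4957
7th: 4957 + 925 = 5882
8th: 5882 + 925 = 6807
9th: 6807 + 925 = 7732
10th: 7732 + 925 = 8657
11th: 8657 + 925 = 9582
12th: 9582 + 925 = 10507
13th: 10507 + 925 = 11432
14th: 11432 + 925 = 12357
15th: 12357 + 925 = 13282
16th: 13282 + 925 = 14207
17th: 14207 + 925 = 15132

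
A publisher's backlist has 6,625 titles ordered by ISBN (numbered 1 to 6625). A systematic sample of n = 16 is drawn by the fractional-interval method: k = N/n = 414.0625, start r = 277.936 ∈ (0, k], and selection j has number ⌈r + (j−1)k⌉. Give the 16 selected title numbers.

278, 692, 1107, 1521, 1935, 2349, 2763, 3177, 3591, 4005, 4419, 4833, 5247, 5661, 6075, 6489

j=1: r + 0k = 277.936 → ⌈·⌉ = 278
j=2: r + 1k = 691.9985 → ⌈·⌉ = 692
j=3: r + 2k = 1106.061 → ⌈·⌉ = 1107
j=4: r + 3k = 1520.1235 → ⌈·⌉ = 1521
j=5: r + 4k = 1934.186 → ⌈·⌉ = 1935
j=6: r + 5k = 2348.2485 → ⌈·⌉ = 2349
j=7: r + 6k = 2762.311 → ⌈·⌉ = 2763
j=8: r + 7k = 3176.3735 → ⌈·⌉ = 3177
j=9: r + 8k = 3590.436 → ⌈·⌉ = 3591
j=10: r + 9k = 4004.4985 → ⌈·⌉ = 4005
j=11: r + 10k = 4418.561 → ⌈·⌉ = 4419
j=12: r + 11k = 4832.6235 → ⌈·⌉ = 4833
j=13: r + 12k = 5246.686 → ⌈·⌉ = 5247
j=14: r + 13k = 5660.7485 → ⌈·⌉ = 5661
j=15: r + 14k = 6074.811 → ⌈·⌉ = 6075
j=16: r + 15k = 6488.8735 → ⌈·⌉ = 6489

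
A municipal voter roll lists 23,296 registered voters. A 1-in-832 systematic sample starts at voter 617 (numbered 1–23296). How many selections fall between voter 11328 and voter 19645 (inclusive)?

10

k = 832
First selection ≥ 11328: 617 + ⌈(11328−617)/832⌉·832 = 617 + 13×832 = 11433
Last selection ≤ 19645: 617 + ⌊(19645−617)/832⌋·832 = 617 + 22×832 = 18921
Count = 22 − 13 + 1 = 10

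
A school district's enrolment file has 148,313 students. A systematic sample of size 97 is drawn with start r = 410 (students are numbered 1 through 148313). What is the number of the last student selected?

147194

k = 148313/97 = 1529
97th selection = r + (97−1)·k = 410 + 96×1529 = 410 + 146784 = 147194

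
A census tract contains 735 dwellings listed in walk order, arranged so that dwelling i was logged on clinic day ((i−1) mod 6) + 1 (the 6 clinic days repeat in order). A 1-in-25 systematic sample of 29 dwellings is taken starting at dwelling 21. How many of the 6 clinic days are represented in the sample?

Consecutive selections differ by k = 25, so their clinic day numbers differ by 25 mod 6 = 1.
gcd(25, 6) = 1, so the sample visits 6/1 = 6 distinct residues mod 6.
Start 21 is clinic day 3; the clinic days hit are 1, 2, 3, 4, 5, 6.

6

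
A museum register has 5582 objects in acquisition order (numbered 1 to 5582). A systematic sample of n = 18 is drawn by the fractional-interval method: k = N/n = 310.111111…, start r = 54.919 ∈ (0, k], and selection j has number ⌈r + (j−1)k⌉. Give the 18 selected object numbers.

55, 366, 676, 986, 1296, 1606, 1916, 2226, 2536, 2846, 3157, 3467, 3777, 4087, 4397, 4707, 5017, 5327

j=1: r + 0k = 54.919 → ⌈·⌉ = 55
j=2: r + 1k = 365.030111… → ⌈·⌉ = 366
j=3: r + 2k = 675.141222… → ⌈·⌉ = 676
j=4: r + 3k = 985.252333… → ⌈·⌉ = 986
j=5: r + 4k = 1295.363444… → ⌈·⌉ = 1296
j=6: r + 5k = 1605.474555… → ⌈·⌉ = 1606
j=7: r + 6k = 1915.585666… → ⌈·⌉ = 1916
j=8: r + 7k = 2225.696777… → ⌈·⌉ = 2226
j=9: r + 8k = 2535.807888… → ⌈·⌉ = 2536
j=10: r + 9k = 2845.919 → ⌈·⌉ = 2846
j=11: r + 10k = 3156.030111… → ⌈·⌉ = 3157
j=12: r + 11k = 3466.141222… → ⌈·⌉ = 3467
j=13: r + 12k = 3776.252333… → ⌈·⌉ = 3777
j=14: r + 13k = 4086.363444… → ⌈·⌉ = 4087
j=15: r + 14k = 4396.474555… → ⌈·⌉ = 4397
j=16: r + 15k = 4706.585666… → ⌈·⌉ = 4707
j=17: r + 16k = 5016.696777… → ⌈·⌉ = 5017
j=18: r + 17k = 5326.807888… → ⌈·⌉ = 5327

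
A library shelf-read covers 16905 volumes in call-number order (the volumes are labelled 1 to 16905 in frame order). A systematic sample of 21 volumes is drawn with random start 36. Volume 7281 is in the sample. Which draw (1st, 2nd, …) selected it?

10

k = 16905/21 = 805
position = (7281 − 36)/805 + 1 = 7245/805 + 1 = 9 + 1 = 10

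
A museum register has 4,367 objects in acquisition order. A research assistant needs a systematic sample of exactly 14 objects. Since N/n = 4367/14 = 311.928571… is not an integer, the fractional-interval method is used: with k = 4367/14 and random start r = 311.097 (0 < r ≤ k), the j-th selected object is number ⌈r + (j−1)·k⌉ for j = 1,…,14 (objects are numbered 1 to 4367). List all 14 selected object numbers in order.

312, 624, 935, 1247, 1559, 1871, 2183, 2495, 2807, 3119, 3431, 3743, 4055, 4367

j=1: r + 0k = 311.097 → ⌈·⌉ = 312
j=2: r + 1k = 623.025571… → ⌈·⌉ = 624
j=3: r + 2k = 934.954142… → ⌈·⌉ = 935
j=4: r + 3k = 1246.882714… → ⌈·⌉ = 1247
j=5: r + 4k = 1558.811285… → ⌈·⌉ = 1559
j=6: r + 5k = 1870.739857… → ⌈·⌉ = 1871
j=7: r + 6k = 2182.668428… → ⌈·⌉ = 2183
j=8: r + 7k = 2494.597 → ⌈·⌉ = 2495
j=9: r + 8k = 2806.525571… → ⌈·⌉ = 2807
j=10: r + 9k = 3118.454142… → ⌈·⌉ = 3119
j=11: r + 10k = 3430.382714… → ⌈·⌉ = 3431
j=12: r + 11k = 3742.311285… → ⌈·⌉ = 3743
j=13: r + 12k = 4054.239857… → ⌈·⌉ = 4055
j=14: r + 13k = 4366.168428… → ⌈·⌉ = 4367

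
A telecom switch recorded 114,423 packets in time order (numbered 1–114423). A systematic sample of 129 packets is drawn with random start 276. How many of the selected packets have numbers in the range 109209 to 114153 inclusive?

k = 114423/129 = 887
First selection ≥ 109209: 276 + ⌈(109209−276)/887⌉·887 = 276 + 123×887 = 109377
Last selection ≤ 114153: 276 + ⌊(114153−276)/887⌋·887 = 276 + 128×887 = 113812
Count = 128 − 123 + 1 = 6

6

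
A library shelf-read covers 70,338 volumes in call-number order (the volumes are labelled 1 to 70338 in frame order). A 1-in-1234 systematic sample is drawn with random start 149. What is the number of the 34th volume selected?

k = 1234
34th selection = r + (34−1)·k = 149 + 33×1234 = 149 + 40722 = 40871

40871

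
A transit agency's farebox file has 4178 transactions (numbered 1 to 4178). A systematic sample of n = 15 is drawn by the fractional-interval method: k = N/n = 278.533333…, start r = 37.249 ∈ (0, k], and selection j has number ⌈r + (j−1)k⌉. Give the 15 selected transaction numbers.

38, 316, 595, 873, 1152, 1430, 1709, 1987, 2266, 2545, 2823, 3102, 3380, 3659, 3937

j=1: r + 0k = 37.249 → ⌈·⌉ = 38
j=2: r + 1k = 315.782333… → ⌈·⌉ = 316
j=3: r + 2k = 594.315666… → ⌈·⌉ = 595
j=4: r + 3k = 872.849 → ⌈·⌉ = 873
j=5: r + 4k = 1151.382333… → ⌈·⌉ = 1152
j=6: r + 5k = 1429.915666… → ⌈·⌉ = 1430
j=7: r + 6k = 1708.449 → ⌈·⌉ = 1709
j=8: r + 7k = 1986.982333… → ⌈·⌉ = 1987
j=9: r + 8k = 2265.515666… → ⌈·⌉ = 2266
j=10: r + 9k = 2544.049 → ⌈·⌉ = 2545
j=11: r + 10k = 2822.582333… → ⌈·⌉ = 2823
j=12: r + 11k = 3101.115666… → ⌈·⌉ = 3102
j=13: r + 12k = 3379.649 → ⌈·⌉ = 3380
j=14: r + 13k = 3658.182333… → ⌈·⌉ = 3659
j=15: r + 14k = 3936.715666… → ⌈·⌉ = 3937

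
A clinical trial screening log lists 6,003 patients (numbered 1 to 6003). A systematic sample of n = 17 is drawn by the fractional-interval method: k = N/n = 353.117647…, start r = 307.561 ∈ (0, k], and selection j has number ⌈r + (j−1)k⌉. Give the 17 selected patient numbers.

j=1: r + 0k = 307.561 → ⌈·⌉ = 308
j=2: r + 1k = 660.678647… → ⌈·⌉ = 661
j=3: r + 2k = 1013.796294… → ⌈·⌉ = 1014
j=4: r + 3k = 1366.913941… → ⌈·⌉ = 1367
j=5: r + 4k = 1720.031588… → ⌈·⌉ = 1721
j=6: r + 5k = 2073.149235… → ⌈·⌉ = 2074
j=7: r + 6k = 2426.266882… → ⌈·⌉ = 2427
j=8: r + 7k = 2779.384529… → ⌈·⌉ = 2780
j=9: r + 8k = 3132.502176… → ⌈·⌉ = 3133
j=10: r + 9k = 3485.619823… → ⌈·⌉ = 3486
j=11: r + 10k = 3838.737470… → ⌈·⌉ = 3839
j=12: r + 11k = 4191.855117… → ⌈·⌉ = 4192
j=13: r + 12k = 4544.972764… → ⌈·⌉ = 4545
j=14: r + 13k = 4898.090411… → ⌈·⌉ = 4899
j=15: r + 14k = 5251.208058… → ⌈·⌉ = 5252
j=16: r + 15k = 5604.325705… → ⌈·⌉ = 5605
j=17: r + 16k = 5957.443352… → ⌈·⌉ = 5958

308, 661, 1014, 1367, 1721, 2074, 2427, 2780, 3133, 3486, 3839, 4192, 4545, 4899, 5252, 5605, 5958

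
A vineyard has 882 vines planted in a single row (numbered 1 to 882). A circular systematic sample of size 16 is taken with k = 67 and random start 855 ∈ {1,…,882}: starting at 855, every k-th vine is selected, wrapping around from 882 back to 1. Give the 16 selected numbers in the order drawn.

855, 40, 107, 174, 241, 308, 375, 442, 509, 576, 643, 710, 777, 844, 29, 96

Selection 1: 855
Selection 2: 855 + 67 = 922 → 922 − 882 = 40
Selection 3: 40 + 67 = 107
Selection 4: 107 + 67 = 174
Selection 5: 174 + 67 = 241
Selection 6: 241 + 67 = 308
Selection 7: 308 + 67 = 375
Selection 8: 375 + 67 = 442
Selection 9: 442 + 67 = 509
Selection 10: 509 + 67 = 576
Selection 11: 576 + 67 = 643
Selection 12: 643 + 67 = 710
Selection 13: 710 + 67 = 777
Selection 14: 777 + 67 = 844
Selection 15: 844 + 67 = 911 → 911 − 882 = 29
Selection 16: 29 + 67 = 96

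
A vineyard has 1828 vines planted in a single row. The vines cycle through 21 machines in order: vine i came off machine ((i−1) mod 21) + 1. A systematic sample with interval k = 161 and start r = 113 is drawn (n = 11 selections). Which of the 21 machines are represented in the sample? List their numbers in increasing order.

1, 8, 15

Consecutive selections differ by k = 161, so their machine numbers differ by 161 mod 21 = 14.
gcd(161, 21) = 7, so the sample visits 21/7 = 3 distinct residues mod 21.
Start 113 is machine 8; the machines hit are 1, 8, 15.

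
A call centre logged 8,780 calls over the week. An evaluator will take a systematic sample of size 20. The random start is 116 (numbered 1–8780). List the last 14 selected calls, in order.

2750, 3189, 3628, 4067, 4506, 4945, 5384, 5823, 6262, 6701, 7140, 7579, 8018, 8457

k = N/n = 8780/20 = 439
7th selection = 116 + 6×439 = 2750
8th: 2750 + 439 = 3189
9th: 3189 + 439 = 3628
10th: 3628 + 439 = 4067
11th: 4067 + 439 = 4506
12th: 4506 + 439 = 4945
13th: 4945 + 439 = 5384
14th: 5384 + 439 = 5823
15th: 5823 + 439 = 6262
16th: 6262 + 439 = 6701
17th: 6701 + 439 = 7140
18th: 7140 + 439 = 7579
19th: 7579 + 439 = 8018
20th: 8018 + 439 = 8457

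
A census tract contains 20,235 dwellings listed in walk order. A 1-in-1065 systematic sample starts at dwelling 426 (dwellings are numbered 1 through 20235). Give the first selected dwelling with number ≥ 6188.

6816

k = 1065
Steps past start: ⌈(6188 − 426)/1065⌉ = ⌈5762/1065⌉ = 6
Selected dwelling: 426 + 6×1065 = 6816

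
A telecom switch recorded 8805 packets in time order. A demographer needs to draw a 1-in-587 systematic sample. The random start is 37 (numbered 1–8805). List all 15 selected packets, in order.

37, 624, 1211, 1798, 2385, 2972, 3559, 4146, 4733, 5320, 5907, 6494, 7081, 7668, 8255

packet 1: 37
packet 2: 37 + 587 = 624
packet 3: 624 + 587 = 1211
packet 4: 1211 + 587 = 1798
packet 5: 1798 + 587 = 2385
packet 6: 2385 + 587 = 2972
packet 7: 2972 + 587 = 3559
packet 8: 3559 + 587 = 4146
packet 9: 4146 + 587 = 4733
packet 10: 4733 + 587 = 5320
packet 11: 5320 + 587 = 5907
packet 12: 5907 + 587 = 6494
packet 13: 6494 + 587 = 7081
packet 14: 7081 + 587 = 7668
packet 15: 7668 + 587 = 8255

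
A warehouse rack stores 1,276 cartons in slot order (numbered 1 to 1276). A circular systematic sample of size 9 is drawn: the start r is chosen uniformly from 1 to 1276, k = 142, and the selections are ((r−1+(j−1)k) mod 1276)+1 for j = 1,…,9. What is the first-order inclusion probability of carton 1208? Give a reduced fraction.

For each position j, as r ranges over 1…1276 the j-th selection hits every carton exactly once, so carton 1208 is selected for exactly 9 of the 1276 starts.
Inclusion probability = 9/1276.

9/1276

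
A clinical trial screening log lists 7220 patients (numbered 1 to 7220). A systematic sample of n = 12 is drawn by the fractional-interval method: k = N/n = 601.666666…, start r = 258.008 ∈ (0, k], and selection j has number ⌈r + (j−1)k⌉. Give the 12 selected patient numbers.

j=1: r + 0k = 258.008 → ⌈·⌉ = 259
j=2: r + 1k = 859.674666… → ⌈·⌉ = 860
j=3: r + 2k = 1461.341333… → ⌈·⌉ = 1462
j=4: r + 3k = 2063.008 → ⌈·⌉ = 2064
j=5: r + 4k = 2664.674666… → ⌈·⌉ = 2665
j=6: r + 5k = 3266.341333… → ⌈·⌉ = 3267
j=7: r + 6k = 3868.008 → ⌈·⌉ = 3869
j=8: r + 7k = 4469.674666… → ⌈·⌉ = 4470
j=9: r + 8k = 5071.341333… → ⌈·⌉ = 5072
j=10: r + 9k = 5673.008 → ⌈·⌉ = 5674
j=11: r + 10k = 6274.674666… → ⌈·⌉ = 6275
j=12: r + 11k = 6876.341333… → ⌈·⌉ = 6877

259, 860, 1462, 2064, 2665, 3267, 3869, 4470, 5072, 5674, 6275, 6877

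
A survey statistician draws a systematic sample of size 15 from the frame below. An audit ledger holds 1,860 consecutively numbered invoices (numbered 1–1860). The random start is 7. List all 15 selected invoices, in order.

k = N/n = 1860/15 = 124
invoice 1: 7
invoice 2: 7 + 124 = 131
invoice 3: 131 + 124 = 255
invoice 4: 255 + 124 = 379
invoice 5: 379 + 124 = 503
invoice 6: 503 + 124 = 627
invoice 7: 627 + 124 = 751
invoice 8: 751 + 124 = 875
invoice 9: 875 + 124 = 999
invoice 10: 999 + 124 = 1123
invoice 11: 1123 + 124 = 1247
invoice 12: 1247 + 124 = 1371
invoice 13: 1371 + 124 = 1495
invoice 14: 1495 + 124 = 1619
invoice 15: 1619 + 124 = 1743

7, 131, 255, 379, 503, 627, 751, 875, 999, 1123, 1247, 1371, 1495, 1619, 1743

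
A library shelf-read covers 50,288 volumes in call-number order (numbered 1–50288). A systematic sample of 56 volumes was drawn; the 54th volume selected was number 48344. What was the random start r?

750

k = 50288/56 = 898
r = 48344 − (54−1)×898 = 48344 − 47594 = 750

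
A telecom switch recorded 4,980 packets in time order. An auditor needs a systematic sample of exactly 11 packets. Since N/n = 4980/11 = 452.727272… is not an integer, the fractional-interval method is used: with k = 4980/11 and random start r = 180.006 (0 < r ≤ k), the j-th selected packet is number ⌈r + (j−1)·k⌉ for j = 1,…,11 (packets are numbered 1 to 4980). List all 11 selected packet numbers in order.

j=1: r + 0k = 180.006 → ⌈·⌉ = 181
j=2: r + 1k = 632.733272… → ⌈·⌉ = 633
j=3: r + 2k = 1085.460545… → ⌈·⌉ = 1086
j=4: r + 3k = 1538.187818… → ⌈·⌉ = 1539
j=5: r + 4k = 1990.915090… → ⌈·⌉ = 1991
j=6: r + 5k = 2443.642363… → ⌈·⌉ = 2444
j=7: r + 6k = 2896.369636… → ⌈·⌉ = 2897
j=8: r + 7k = 3349.096909… → ⌈·⌉ = 3350
j=9: r + 8k = 3801.824181… → ⌈·⌉ = 3802
j=10: r + 9k = 4254.551454… → ⌈·⌉ = 4255
j=11: r + 10k = 4707.278727… → ⌈·⌉ = 4708

181, 633, 1086, 1539, 1991, 2444, 2897, 3350, 3802, 4255, 4708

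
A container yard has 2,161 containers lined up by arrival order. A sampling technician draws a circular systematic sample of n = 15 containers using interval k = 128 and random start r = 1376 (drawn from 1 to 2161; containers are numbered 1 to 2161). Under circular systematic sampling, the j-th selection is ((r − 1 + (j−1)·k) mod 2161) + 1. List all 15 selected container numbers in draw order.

Selection 1: 1376
Selection 2: 1376 + 128 = 1504
Selection 3: 1504 + 128 = 1632
Selection 4: 1632 + 128 = 1760
Selection 5: 1760 + 128 = 1888
Selection 6: 1888 + 128 = 2016
Selection 7: 2016 + 128 = 2144
Selection 8: 2144 + 128 = 2272 → 2272 − 2161 = 111
Selection 9: 111 + 128 = 239
Selection 10: 239 + 128 = 367
Selection 11: 367 + 128 = 495
Selection 12: 495 + 128 = 623
Selection 13: 623 + 128 = 751
Selection 14: 751 + 128 = 879
Selection 15: 879 + 128 = 1007

1376, 1504, 1632, 1760, 1888, 2016, 2144, 111, 239, 367, 495, 623, 751, 879, 1007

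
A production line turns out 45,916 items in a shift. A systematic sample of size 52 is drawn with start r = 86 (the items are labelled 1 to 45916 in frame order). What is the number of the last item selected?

45119

k = 45916/52 = 883
52nd selection = r + (52−1)·k = 86 + 51×883 = 86 + 45033 = 45119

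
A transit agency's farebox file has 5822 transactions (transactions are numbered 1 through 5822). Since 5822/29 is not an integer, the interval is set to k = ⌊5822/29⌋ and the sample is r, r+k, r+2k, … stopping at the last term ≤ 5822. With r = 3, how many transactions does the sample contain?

k = ⌊5822/29⌋ = 200
Achieved size = ⌊(5822 − 3)/200⌋ + 1 = ⌊5819/200⌋ + 1 = 29 + 1 = 30
(last selection: 3 + 29×200 = 5803 ≤ 5822; next would be 6003 > 5822)

30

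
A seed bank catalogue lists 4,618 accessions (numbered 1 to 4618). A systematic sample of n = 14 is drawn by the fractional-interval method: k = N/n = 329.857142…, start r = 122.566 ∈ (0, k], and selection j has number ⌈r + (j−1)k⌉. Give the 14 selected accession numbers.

j=1: r + 0k = 122.566 → ⌈·⌉ = 123
j=2: r + 1k = 452.423142… → ⌈·⌉ = 453
j=3: r + 2k = 782.280285… → ⌈·⌉ = 783
j=4: r + 3k = 1112.137428… → ⌈·⌉ = 1113
j=5: r + 4k = 1441.994571… → ⌈·⌉ = 1442
j=6: r + 5k = 1771.851714… → ⌈·⌉ = 1772
j=7: r + 6k = 2101.708857… → ⌈·⌉ = 2102
j=8: r + 7k = 2431.566 → ⌈·⌉ = 2432
j=9: r + 8k = 2761.423142… → ⌈·⌉ = 2762
j=10: r + 9k = 3091.280285… → ⌈·⌉ = 3092
j=11: r + 10k = 3421.137428… → ⌈·⌉ = 3422
j=12: r + 11k = 3750.994571… → ⌈·⌉ = 3751
j=13: r + 12k = 4080.851714… → ⌈·⌉ = 4081
j=14: r + 13k = 4410.708857… → ⌈·⌉ = 4411

123, 453, 783, 1113, 1442, 1772, 2102, 2432, 2762, 3092, 3422, 3751, 4081, 4411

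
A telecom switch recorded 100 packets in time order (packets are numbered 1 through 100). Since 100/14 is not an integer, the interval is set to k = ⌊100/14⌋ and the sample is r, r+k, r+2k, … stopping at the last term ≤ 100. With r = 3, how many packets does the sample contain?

14

k = ⌊100/14⌋ = 7
Achieved size = ⌊(100 − 3)/7⌋ + 1 = ⌊97/7⌋ + 1 = 13 + 1 = 14
(last selection: 3 + 13×7 = 94 ≤ 100; next would be 101 > 100)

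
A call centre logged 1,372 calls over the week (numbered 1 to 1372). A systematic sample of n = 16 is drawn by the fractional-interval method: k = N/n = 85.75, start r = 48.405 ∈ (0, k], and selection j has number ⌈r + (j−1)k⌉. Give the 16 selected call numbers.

j=1: r + 0k = 48.405 → ⌈·⌉ = 49
j=2: r + 1k = 134.155 → ⌈·⌉ = 135
j=3: r + 2k = 219.905 → ⌈·⌉ = 220
j=4: r + 3k = 305.655 → ⌈·⌉ = 306
j=5: r + 4k = 391.405 → ⌈·⌉ = 392
j=6: r + 5k = 477.155 → ⌈·⌉ = 478
j=7: r + 6k = 562.905 → ⌈·⌉ = 563
j=8: r + 7k = 648.655 → ⌈·⌉ = 649
j=9: r + 8k = 734.405 → ⌈·⌉ = 735
j=10: r + 9k = 820.155 → ⌈·⌉ = 821
j=11: r + 10k = 905.905 → ⌈·⌉ = 906
j=12: r + 11k = 991.655 → ⌈·⌉ = 992
j=13: r + 12k = 1077.405 → ⌈·⌉ = 1078
j=14: r + 13k = 1163.155 → ⌈·⌉ = 1164
j=15: r + 14k = 1248.905 → ⌈·⌉ = 1249
j=16: r + 15k = 1334.655 → ⌈·⌉ = 1335

49, 135, 220, 306, 392, 478, 563, 649, 735, 821, 906, 992, 1078, 1164, 1249, 1335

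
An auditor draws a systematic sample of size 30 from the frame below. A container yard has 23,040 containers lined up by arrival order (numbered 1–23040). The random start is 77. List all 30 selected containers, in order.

k = N/n = 23040/30 = 768
container 1: 77
container 2: 77 + 768 = 845
container 3: 845 + 768 = 1613
container 4: 1613 + 768 = 2381
container 5: 2381 + 768 = 3149
container 6: 3149 + 768 = 3917
container 7: 3917 + 768 = 4685
container 8: 4685 + 768 = 5453
container 9: 5453 + 768 = 6221
container 10: 6221 + 768 = 6989
container 11: 6989 + 768 = 7757
container 12: 7757 + 768 = 8525
container 13: 8525 + 768 = 9293
container 14: 9293 + 768 = 10061
container 15: 10061 + 768 = 10829
container 16: 10829 + 768 = 11597
container 17: 11597 + 768 = 12365
container 18: 12365 + 768 = 13133
container 19: 13133 + 768 = 13901
container 20: 13901 + 768 = 14669
container 21: 14669 + 768 = 15437
container 22: 15437 + 768 = 16205
container 23: 16205 + 768 = 16973
container 24: 16973 + 768 = 17741
container 25: 17741 + 768 = 18509
container 26: 18509 + 768 = 19277
container 27: 19277 + 768 = 20045
container 28: 20045 + 768 = 20813
container 29: 20813 + 768 = 21581
container 30: 21581 + 768 = 22349

77, 845, 1613, 2381, 3149, 3917, 4685, 5453, 6221, 6989, 7757, 8525, 9293, 10061, 10829, 11597, 12365, 13133, 13901, 14669, 15437, 16205, 16973, 17741, 18509, 19277, 20045, 20813, 21581, 22349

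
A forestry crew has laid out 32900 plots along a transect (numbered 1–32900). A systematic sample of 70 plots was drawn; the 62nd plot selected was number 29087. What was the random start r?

k = 32900/70 = 470
r = 29087 − (62−1)×470 = 29087 − 28670 = 417

417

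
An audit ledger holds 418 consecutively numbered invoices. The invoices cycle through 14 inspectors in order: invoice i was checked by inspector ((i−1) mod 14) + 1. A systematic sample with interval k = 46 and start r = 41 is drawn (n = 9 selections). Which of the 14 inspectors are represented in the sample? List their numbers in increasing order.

Consecutive selections differ by k = 46, so their inspector numbers differ by 46 mod 14 = 4.
gcd(46, 14) = 2, so the sample visits 14/2 = 7 distinct residues mod 14.
Start 41 is inspector 13; the inspectors hit are 1, 3, 5, 7, 9, 11, 13.

1, 3, 5, 7, 9, 11, 13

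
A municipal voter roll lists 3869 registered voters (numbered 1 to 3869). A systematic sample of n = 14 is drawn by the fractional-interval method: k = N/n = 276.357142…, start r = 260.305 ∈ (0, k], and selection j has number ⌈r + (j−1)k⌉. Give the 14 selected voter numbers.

j=1: r + 0k = 260.305 → ⌈·⌉ = 261
j=2: r + 1k = 536.662142… → ⌈·⌉ = 537
j=3: r + 2k = 813.019285… → ⌈·⌉ = 814
j=4: r + 3k = 1089.376428… → ⌈·⌉ = 1090
j=5: r + 4k = 1365.733571… → ⌈·⌉ = 1366
j=6: r + 5k = 1642.090714… → ⌈·⌉ = 1643
j=7: r + 6k = 1918.447857… → ⌈·⌉ = 1919
j=8: r + 7k = 2194.805 → ⌈·⌉ = 2195
j=9: r + 8k = 2471.162142… → ⌈·⌉ = 2472
j=10: r + 9k = 2747.519285… → ⌈·⌉ = 2748
j=11: r + 10k = 3023.876428… → ⌈·⌉ = 3024
j=12: r + 11k = 3300.233571… → ⌈·⌉ = 3301
j=13: r + 12k = 3576.590714… → ⌈·⌉ = 3577
j=14: r + 13k = 3852.947857… → ⌈·⌉ = 3853

261, 537, 814, 1090, 1366, 1643, 1919, 2195, 2472, 2748, 3024, 3301, 3577, 3853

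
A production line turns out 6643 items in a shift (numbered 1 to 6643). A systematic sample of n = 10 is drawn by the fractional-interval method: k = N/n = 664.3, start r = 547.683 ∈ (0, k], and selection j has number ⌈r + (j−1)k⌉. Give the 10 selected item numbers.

j=1: r + 0k = 547.683 → ⌈·⌉ = 548
j=2: r + 1k = 1211.983 → ⌈·⌉ = 1212
j=3: r + 2k = 1876.283 → ⌈·⌉ = 1877
j=4: r + 3k = 2540.583 → ⌈·⌉ = 2541
j=5: r + 4k = 3204.883 → ⌈·⌉ = 3205
j=6: r + 5k = 3869.183 → ⌈·⌉ = 3870
j=7: r + 6k = 4533.483 → ⌈·⌉ = 4534
j=8: r + 7k = 5197.783 → ⌈·⌉ = 5198
j=9: r + 8k = 5862.083 → ⌈·⌉ = 5863
j=10: r + 9k = 6526.383 → ⌈·⌉ = 6527

548, 1212, 1877, 2541, 3205, 3870, 4534, 5198, 5863, 6527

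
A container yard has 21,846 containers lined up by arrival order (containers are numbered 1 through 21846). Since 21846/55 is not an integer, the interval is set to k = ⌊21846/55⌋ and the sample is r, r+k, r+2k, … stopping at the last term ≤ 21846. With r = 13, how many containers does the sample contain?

k = ⌊21846/55⌋ = 397
Achieved size = ⌊(21846 − 13)/397⌋ + 1 = ⌊21833/397⌋ + 1 = 54 + 1 = 55
(last selection: 13 + 54×397 = 21451 ≤ 21846; next would be 21848 > 21846)

55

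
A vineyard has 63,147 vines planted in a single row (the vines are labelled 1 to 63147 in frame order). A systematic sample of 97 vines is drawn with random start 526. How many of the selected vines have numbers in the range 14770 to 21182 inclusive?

k = 63147/97 = 651
First selection ≥ 14770: 526 + ⌈(14770−526)/651⌉·651 = 526 + 22×651 = 14848
Last selection ≤ 21182: 526 + ⌊(21182−526)/651⌋·651 = 526 + 31×651 = 20707
Count = 31 − 22 + 1 = 10

10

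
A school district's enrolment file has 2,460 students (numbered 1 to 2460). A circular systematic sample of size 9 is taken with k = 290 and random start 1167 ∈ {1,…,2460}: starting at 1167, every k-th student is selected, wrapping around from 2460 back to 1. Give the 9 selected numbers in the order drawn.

1167, 1457, 1747, 2037, 2327, 157, 447, 737, 1027

Selection 1: 1167
Selection 2: 1167 + 290 = 1457
Selection 3: 1457 + 290 = 1747
Selection 4: 1747 + 290 = 2037
Selection 5: 2037 + 290 = 2327
Selection 6: 2327 + 290 = 2617 → 2617 − 2460 = 157
Selection 7: 157 + 290 = 447
Selection 8: 447 + 290 = 737
Selection 9: 737 + 290 = 1027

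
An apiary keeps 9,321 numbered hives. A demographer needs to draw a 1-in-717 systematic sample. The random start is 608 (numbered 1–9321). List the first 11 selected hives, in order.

hive 1: 608
hive 2: 608 + 717 = 1325
hive 3: 1325 + 717 = 2042
hive 4: 2042 + 717 = 2759
hive 5: 2759 + 717 = 3476
hive 6: 3476 + 717 = 4193
hive 7: 4193 + 717 = 4910
hive 8: 4910 + 717 = 5627
hive 9: 5627 + 717 = 6344
hive 10: 6344 + 717 = 7061
hive 11: 7061 + 717 = 7778

608, 1325, 2042, 2759, 3476, 4193, 4910, 5627, 6344, 7061, 7778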